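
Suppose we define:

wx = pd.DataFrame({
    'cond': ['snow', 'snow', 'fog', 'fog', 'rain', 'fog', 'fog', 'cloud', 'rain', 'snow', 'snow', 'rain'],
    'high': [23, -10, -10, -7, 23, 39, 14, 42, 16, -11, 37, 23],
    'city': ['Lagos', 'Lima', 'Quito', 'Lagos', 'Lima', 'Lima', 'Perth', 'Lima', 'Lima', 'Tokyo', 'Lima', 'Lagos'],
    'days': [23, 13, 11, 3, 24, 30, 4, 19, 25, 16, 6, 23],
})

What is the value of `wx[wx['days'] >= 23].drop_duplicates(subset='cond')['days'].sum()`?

filter rows where days >= 23:
    cond  high   city  days
0   snow    23  Lagos    23
4   rain    23   Lima    24
5    fog    39   Lima    30
8   rain    16   Lima    25
11  rain    23  Lagos    23
drop duplicate cond (keep=first):
   cond  high   city  days
0  snow    23  Lagos    23
4  rain    23   Lima    24
5   fog    39   Lima    30

77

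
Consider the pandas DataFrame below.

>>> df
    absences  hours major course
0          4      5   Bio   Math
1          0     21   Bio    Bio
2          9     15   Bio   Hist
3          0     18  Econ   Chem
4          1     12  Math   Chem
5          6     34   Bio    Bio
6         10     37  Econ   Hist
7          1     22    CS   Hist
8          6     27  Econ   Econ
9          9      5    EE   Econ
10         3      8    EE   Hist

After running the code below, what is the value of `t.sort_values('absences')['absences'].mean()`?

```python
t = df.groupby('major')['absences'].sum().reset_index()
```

9.8

group by major, sum of absences:
major
Bio     19
CS       1
EE      12
Econ    16
Math     1
Name: absences, dtype: int64
reset_index():
  major  absences
0   Bio        19
1    CS         1
2    EE        12
3  Econ        16
4  Math         1
sort by absences:
  major  absences
1    CS         1
4  Math         1
2    EE        12
3  Econ        16
0   Bio        19
The mean of column 'absences' is 9.8.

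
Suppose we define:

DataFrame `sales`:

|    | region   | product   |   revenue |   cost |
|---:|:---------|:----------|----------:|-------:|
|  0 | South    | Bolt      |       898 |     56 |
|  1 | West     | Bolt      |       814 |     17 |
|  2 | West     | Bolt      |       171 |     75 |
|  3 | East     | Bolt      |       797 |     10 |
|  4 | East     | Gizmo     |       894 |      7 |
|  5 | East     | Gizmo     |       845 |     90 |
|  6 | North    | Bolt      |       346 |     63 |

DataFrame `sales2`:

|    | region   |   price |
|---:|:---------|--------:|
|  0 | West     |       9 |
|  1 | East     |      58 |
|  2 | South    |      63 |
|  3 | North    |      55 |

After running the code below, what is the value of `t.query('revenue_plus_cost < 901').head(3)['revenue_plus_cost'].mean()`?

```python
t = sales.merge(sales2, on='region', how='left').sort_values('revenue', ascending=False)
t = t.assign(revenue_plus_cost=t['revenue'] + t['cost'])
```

682.333333333

merge on 'region' (how='left') → 7 rows:
  region product  revenue  cost  price
0  South    Bolt      898    56     63
1   West    Bolt      814    17      9
2   West    Bolt      171    75      9
3   East    Bolt      797    10     58
4   East   Gizmo      894     7     58
5   East   Gizmo      845    90     58
6  North    Bolt      346    63     55
sort by revenue descending:
  region product  revenue  cost  price
0  South    Bolt      898    56     63
4   East   Gizmo      894     7     58
5   East   Gizmo      845    90     58
1   West    Bolt      814    17      9
3   East    Bolt      797    10     58
6  North    Bolt      346    63     55
2   West    Bolt      171    75      9
add column revenue_plus_cost = t['revenue'] + t['cost']:
  region product  revenue  cost  price  revenue_plus_cost
0  South    Bolt      898    56     63                954
4   East   Gizmo      894     7     58                901
5   East   Gizmo      845    90     58                935
1   West    Bolt      814    17      9                831
3   East    Bolt      797    10     58                807
6  North    Bolt      346    63     55                409
2   West    Bolt      171    75      9                246
filter rows where revenue_plus_cost < 901:
  region product  revenue  cost  price  revenue_plus_cost
1   West    Bolt      814    17      9                831
3   East    Bolt      797    10     58                807
6  North    Bolt      346    63     55                409
2   West    Bolt      171    75      9                246
take first 3 rows:
  region product  revenue  cost  price  revenue_plus_cost
1   West    Bolt      814    17      9                831
3   East    Bolt      797    10     58                807
6  North    Bolt      346    63     55                409
The mean of column 'revenue_plus_cost' is 682.333333333.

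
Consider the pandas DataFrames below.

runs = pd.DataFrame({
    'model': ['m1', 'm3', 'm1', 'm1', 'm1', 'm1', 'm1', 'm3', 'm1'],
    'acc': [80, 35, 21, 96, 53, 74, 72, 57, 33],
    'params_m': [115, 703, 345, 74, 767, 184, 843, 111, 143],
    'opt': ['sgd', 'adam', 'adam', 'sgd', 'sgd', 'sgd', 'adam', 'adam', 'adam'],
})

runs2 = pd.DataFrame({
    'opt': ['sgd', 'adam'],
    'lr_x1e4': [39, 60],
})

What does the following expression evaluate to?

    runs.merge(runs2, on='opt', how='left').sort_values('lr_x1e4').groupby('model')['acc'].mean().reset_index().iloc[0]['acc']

merge on 'opt' (how='left') → 9 rows:
  model  acc  params_m   opt  lr_x1e4
0    m1   80       115   sgd       39
1    m3   35       703  adam       60
2    m1   21       345  adam       60
3    m1   96        74   sgd       39
4    m1   53       767   sgd       39
5    m1   74       184   sgd       39
6    m1   72       843  adam       60
7    m3   57       111  adam       60
8    m1   33       143  adam       60
sort by lr_x1e4:
  model  acc  params_m   opt  lr_x1e4
0    m1   80       115   sgd       39
3    m1   96        74   sgd       39
4    m1   53       767   sgd       39
5    m1   74       184   sgd       39
1    m3   35       703  adam       60
2    m1   21       345  adam       60
6    m1   72       843  adam       60
7    m3   57       111  adam       60
8    m1   33       143  adam       60
group by model, mean of acc:
model
m1    61.285714
m3    46.000000
Name: acc, dtype: float64
reset_index():
  model        acc
0    m1  61.285714
1    m3  46.000000
The value at position 0, column 'acc' is 61.2857142857.

61.2857142857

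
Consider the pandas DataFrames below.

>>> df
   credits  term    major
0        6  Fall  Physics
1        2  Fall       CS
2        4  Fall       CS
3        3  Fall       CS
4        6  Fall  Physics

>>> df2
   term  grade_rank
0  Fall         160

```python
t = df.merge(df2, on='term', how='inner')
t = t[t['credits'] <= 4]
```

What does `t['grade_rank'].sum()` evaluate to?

merge on 'term' (how='inner') → 5 rows:
   credits  term    major  grade_rank
0        6  Fall  Physics         160
1        2  Fall       CS         160
2        4  Fall       CS         160
3        3  Fall       CS         160
4        6  Fall  Physics         160
filter rows where credits <= 4:
   credits  term major  grade_rank
1        2  Fall    CS         160
2        4  Fall    CS         160
3        3  Fall    CS         160
Hence 480.

480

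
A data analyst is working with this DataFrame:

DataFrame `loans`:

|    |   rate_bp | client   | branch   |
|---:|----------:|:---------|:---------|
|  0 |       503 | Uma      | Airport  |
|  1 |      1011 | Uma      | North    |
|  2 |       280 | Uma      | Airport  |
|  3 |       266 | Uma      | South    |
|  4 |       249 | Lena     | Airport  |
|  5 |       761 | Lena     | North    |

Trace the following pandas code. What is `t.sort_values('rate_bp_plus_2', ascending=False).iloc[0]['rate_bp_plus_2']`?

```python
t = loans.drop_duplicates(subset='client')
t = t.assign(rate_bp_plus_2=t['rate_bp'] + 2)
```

505

drop duplicate client (keep=first):
   rate_bp client   branch
0      503    Uma  Airport
4      249   Lena  Airport
add column rate_bp_plus_2 = t['rate_bp'] + 2:
   rate_bp client   branch  rate_bp_plus_2
0      503    Uma  Airport             505
4      249   Lena  Airport             251
sort by rate_bp_plus_2 descending:
   rate_bp client   branch  rate_bp_plus_2
0      503    Uma  Airport             505
4      249   Lena  Airport             251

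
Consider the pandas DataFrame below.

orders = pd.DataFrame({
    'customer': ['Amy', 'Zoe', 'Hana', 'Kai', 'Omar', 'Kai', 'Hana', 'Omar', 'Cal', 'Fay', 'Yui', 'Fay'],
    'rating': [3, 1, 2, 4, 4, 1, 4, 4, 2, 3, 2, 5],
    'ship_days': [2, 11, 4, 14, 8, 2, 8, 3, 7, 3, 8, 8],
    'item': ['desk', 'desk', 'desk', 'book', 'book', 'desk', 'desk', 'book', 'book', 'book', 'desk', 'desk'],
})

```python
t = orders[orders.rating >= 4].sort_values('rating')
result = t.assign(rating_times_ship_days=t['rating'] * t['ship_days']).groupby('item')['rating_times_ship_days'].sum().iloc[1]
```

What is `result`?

filter rows where rating >= 4:
   customer  rating  ship_days  item
3       Kai       4         14  book
4      Omar       4          8  book
6      Hana       4          8  desk
7      Omar       4          3  book
11      Fay       5          8  desk
sort by rating:
   customer  rating  ship_days  item
3       Kai       4         14  book
4      Omar       4          8  book
6      Hana       4          8  desk
7      Omar       4          3  book
11      Fay       5          8  desk
add column rating_times_ship_days = t['rating'] * t['ship_days']:
   customer  rating  ship_days  item  rating_times_ship_days
3       Kai       4         14  book                      56
4      Omar       4          8  book                      32
6      Hana       4          8  desk                      32
7      Omar       4          3  book                      12
11      Fay       5          8  desk                      40
group by item, sum of rating_times_ship_days:
item
book    100
desk     72
Name: rating_times_ship_days, dtype: int64
Hence 72.

72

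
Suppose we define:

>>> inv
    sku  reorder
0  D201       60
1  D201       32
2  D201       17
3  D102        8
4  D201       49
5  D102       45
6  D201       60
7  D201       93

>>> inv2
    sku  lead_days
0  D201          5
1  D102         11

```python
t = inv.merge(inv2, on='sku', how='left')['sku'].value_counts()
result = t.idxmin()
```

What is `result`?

D102

merge on 'sku' (how='left') → 8 rows:
    sku  reorder  lead_days
0  D201       60          5
1  D201       32          5
2  D201       17          5
3  D102        8         11
4  D201       49          5
5  D102       45         11
6  D201       60          5
7  D201       93          5
value_counts of sku:
sku
D201    6
D102    2
Name: count, dtype: int64
label with the smallest value → D102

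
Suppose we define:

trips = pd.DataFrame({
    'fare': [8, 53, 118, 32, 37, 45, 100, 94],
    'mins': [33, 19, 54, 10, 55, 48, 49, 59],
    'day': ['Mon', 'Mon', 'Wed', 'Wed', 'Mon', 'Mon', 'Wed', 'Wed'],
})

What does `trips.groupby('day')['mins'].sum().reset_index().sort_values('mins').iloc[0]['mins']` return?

group by day, sum of mins:
day
Mon    155
Wed    172
Name: mins, dtype: int64
reset_index():
   day  mins
0  Mon   155
1  Wed   172
sort by mins:
   day  mins
0  Mon   155
1  Wed   172

155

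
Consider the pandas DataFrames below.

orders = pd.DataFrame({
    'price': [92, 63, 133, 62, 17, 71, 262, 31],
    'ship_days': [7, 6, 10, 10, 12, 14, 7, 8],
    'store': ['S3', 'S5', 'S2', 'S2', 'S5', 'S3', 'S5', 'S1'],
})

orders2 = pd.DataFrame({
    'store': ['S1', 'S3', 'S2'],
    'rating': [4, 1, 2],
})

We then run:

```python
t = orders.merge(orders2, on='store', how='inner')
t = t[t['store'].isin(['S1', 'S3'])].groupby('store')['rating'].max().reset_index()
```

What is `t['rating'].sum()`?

5

merge on 'store' (how='inner') → 5 rows:
   price  ship_days store  rating
0     92          7    S3       1
1    133         10    S2       2
2     62         10    S2       2
3     71         14    S3       1
4     31          8    S1       4
filter rows where store in ['S1', 'S3']:
   price  ship_days store  rating
0     92          7    S3       1
3     71         14    S3       1
4     31          8    S1       4
group by store, max of rating:
store
S1    4
S3    1
Name: rating, dtype: int64
reset_index():
  store  rating
0    S1       4
1    S3       1
sum of column 'rating' → 5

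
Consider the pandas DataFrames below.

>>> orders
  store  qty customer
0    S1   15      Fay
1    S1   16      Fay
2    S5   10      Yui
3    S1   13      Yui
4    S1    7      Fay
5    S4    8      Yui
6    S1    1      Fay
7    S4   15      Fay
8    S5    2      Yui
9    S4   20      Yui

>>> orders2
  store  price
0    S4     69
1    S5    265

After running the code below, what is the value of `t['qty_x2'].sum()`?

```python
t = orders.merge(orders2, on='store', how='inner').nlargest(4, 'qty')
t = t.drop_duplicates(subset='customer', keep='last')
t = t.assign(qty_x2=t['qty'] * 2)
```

46

merge on 'store' (how='inner') → 5 rows:
  store  qty customer  price
0    S5   10      Yui    265
1    S4    8      Yui     69
2    S4   15      Fay     69
3    S5    2      Yui    265
4    S4   20      Yui     69
take 4 rows with largest qty:
  store  qty customer  price
4    S4   20      Yui     69
2    S4   15      Fay     69
0    S5   10      Yui    265
1    S4    8      Yui     69
drop duplicate customer (keep=last):
  store  qty customer  price
2    S4   15      Fay     69
1    S4    8      Yui     69
add column qty_x2 = t['qty'] * 2:
  store  qty customer  price  qty_x2
2    S4   15      Fay     69      30
1    S4    8      Yui     69      16
Reading off the sum of column 'qty_x2', we get 46.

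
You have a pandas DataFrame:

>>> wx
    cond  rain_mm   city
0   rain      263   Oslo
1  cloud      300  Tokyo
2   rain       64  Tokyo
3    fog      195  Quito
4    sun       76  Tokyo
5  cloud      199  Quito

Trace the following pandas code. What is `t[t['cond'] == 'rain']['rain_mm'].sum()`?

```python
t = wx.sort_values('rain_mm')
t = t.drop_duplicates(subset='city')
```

sort by rain_mm:
    cond  rain_mm   city
2   rain       64  Tokyo
4    sun       76  Tokyo
3    fog      195  Quito
5  cloud      199  Quito
0   rain      263   Oslo
1  cloud      300  Tokyo
drop duplicate city (keep=first):
   cond  rain_mm   city
2  rain       64  Tokyo
3   fog      195  Quito
0  rain      263   Oslo
filter rows where cond == 'rain':
   cond  rain_mm   city
2  rain       64  Tokyo
0  rain      263   Oslo

327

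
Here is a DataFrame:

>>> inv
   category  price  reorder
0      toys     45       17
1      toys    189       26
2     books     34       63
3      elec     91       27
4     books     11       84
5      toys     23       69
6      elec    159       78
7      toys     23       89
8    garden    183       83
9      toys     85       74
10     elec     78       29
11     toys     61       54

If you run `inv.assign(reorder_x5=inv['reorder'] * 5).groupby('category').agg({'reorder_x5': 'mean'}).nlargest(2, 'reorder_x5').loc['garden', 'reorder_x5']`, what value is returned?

add column reorder_x5 = inv['reorder'] * 5:
   category  price  reorder  reorder_x5
0      toys     45       17          85
1      toys    189       26         130
2     books     34       63         315
3      elec     91       27         135
4     books     11       84         420
5      toys     23       69         345
6      elec    159       78         390
7      toys     23       89         445
8    garden    183       83         415
9      toys     85       74         370
10     elec     78       29         145
11     toys     61       54         270
group by category, mean of reorder_x5:
          reorder_x5
category            
books     367.500000
elec      223.333333
garden    415.000000
toys      274.166667
take 2 rows with largest reorder_x5:
          reorder_x5
category            
garden         415.0
books          367.5
value at row 'garden', column 'reorder_x5' → 415.0

415.0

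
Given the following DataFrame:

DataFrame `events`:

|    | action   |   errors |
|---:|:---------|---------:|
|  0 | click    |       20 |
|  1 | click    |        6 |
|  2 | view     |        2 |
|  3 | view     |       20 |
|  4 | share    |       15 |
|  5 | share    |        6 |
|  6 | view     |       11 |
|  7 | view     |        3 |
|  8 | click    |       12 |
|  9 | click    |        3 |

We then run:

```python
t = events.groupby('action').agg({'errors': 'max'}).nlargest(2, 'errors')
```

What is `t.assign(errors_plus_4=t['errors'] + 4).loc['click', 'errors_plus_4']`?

group by action, max of errors:
        errors
action        
click       20
share       15
view        20
take 2 rows with largest errors:
        errors
action        
click       20
view        20
add column errors_plus_4 = t['errors'] + 4:
        errors  errors_plus_4
action                       
click       20             24
view        20             24

24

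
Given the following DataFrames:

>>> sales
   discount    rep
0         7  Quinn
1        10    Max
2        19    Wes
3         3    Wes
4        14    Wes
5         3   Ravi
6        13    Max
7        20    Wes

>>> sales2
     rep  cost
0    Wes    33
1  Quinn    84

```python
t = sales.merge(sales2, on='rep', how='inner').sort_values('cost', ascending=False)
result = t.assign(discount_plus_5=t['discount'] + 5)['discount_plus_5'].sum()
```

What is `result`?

merge on 'rep' (how='inner') → 5 rows:
   discount    rep  cost
0         7  Quinn    84
1        19    Wes    33
2         3    Wes    33
3        14    Wes    33
4        20    Wes    33
sort by cost descending:
   discount    rep  cost
0         7  Quinn    84
1        19    Wes    33
2         3    Wes    33
3        14    Wes    33
4        20    Wes    33
add column discount_plus_5 = t['discount'] + 5:
   discount    rep  cost  discount_plus_5
0         7  Quinn    84               12
1        19    Wes    33               24
2         3    Wes    33                8
3        14    Wes    33               19
4        20    Wes    33               25
Hence 88.

88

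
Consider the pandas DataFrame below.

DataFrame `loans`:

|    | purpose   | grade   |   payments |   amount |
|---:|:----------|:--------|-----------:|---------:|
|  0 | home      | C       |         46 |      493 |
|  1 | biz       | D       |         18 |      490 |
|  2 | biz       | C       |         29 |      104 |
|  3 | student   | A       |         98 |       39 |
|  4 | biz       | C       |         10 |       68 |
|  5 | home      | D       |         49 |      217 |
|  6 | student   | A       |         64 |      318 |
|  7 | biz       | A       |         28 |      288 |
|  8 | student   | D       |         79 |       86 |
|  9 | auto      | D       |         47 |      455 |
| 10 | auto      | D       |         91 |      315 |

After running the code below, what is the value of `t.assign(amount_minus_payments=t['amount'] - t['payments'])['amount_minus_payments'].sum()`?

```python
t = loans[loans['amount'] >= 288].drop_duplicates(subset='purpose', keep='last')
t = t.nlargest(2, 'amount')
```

701

filter rows where amount >= 288:
    purpose grade  payments  amount
0      home     C        46     493
1       biz     D        18     490
6   student     A        64     318
7       biz     A        28     288
9      auto     D        47     455
10     auto     D        91     315
drop duplicate purpose (keep=last):
    purpose grade  payments  amount
0      home     C        46     493
6   student     A        64     318
7       biz     A        28     288
10     auto     D        91     315
take 2 rows with largest amount:
   purpose grade  payments  amount
0     home     C        46     493
6  student     A        64     318
add column amount_minus_payments = t['amount'] - t['payments']:
   purpose grade  payments  amount  amount_minus_payments
0     home     C        46     493                    447
6  student     A        64     318                    254
Hence 701.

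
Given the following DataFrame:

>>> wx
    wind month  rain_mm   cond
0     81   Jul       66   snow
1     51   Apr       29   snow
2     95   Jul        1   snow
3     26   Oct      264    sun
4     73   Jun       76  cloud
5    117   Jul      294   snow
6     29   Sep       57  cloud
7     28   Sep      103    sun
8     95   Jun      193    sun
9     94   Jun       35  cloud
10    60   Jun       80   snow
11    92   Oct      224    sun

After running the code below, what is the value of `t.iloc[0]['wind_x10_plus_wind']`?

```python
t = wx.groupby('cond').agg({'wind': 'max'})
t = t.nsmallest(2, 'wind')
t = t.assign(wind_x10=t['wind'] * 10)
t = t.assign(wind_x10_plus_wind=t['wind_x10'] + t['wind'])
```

group by cond, max of wind:
       wind
cond       
cloud    94
snow    117
sun      95
take 2 rows with smallest wind:
       wind
cond       
cloud    94
sun      95
add column wind_x10 = t['wind'] * 10:
       wind  wind_x10
cond                 
cloud    94       940
sun      95       950
add column wind_x10_plus_wind = t['wind_x10'] + t['wind']:
       wind  wind_x10  wind_x10_plus_wind
cond                                     
cloud    94       940                1034
sun      95       950                1045

1034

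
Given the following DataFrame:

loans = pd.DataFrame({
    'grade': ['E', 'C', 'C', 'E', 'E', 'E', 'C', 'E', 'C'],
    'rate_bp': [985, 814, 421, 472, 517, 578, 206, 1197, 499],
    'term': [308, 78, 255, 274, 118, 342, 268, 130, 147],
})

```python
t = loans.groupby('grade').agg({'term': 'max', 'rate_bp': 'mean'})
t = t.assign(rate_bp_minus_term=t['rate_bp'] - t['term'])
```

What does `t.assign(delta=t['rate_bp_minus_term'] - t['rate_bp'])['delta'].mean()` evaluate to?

group by grade: max(term), mean(rate_bp):
       term  rate_bp
grade               
C       268    485.0
E       342    749.8
add column rate_bp_minus_term = t['rate_bp'] - t['term']:
       term  rate_bp  rate_bp_minus_term
grade                                   
C       268    485.0               217.0
E       342    749.8               407.8
add column delta = t['rate_bp_minus_term'] - t['rate_bp']:
       term  rate_bp  rate_bp_minus_term  delta
grade                                          
C       268    485.0               217.0 -268.0
E       342    749.8               407.8 -342.0
Then the mean of column 'delta': -305.0

-305.0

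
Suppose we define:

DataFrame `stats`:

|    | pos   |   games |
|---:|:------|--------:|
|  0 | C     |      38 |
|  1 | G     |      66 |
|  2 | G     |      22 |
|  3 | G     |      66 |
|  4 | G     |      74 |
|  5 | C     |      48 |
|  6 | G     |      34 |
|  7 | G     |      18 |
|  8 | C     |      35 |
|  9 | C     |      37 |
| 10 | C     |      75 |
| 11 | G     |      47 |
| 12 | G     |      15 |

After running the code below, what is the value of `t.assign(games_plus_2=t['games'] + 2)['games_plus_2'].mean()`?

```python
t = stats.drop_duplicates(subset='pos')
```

drop duplicate pos (keep=first):
  pos  games
0   C     38
1   G     66
add column games_plus_2 = t['games'] + 2:
  pos  games  games_plus_2
0   C     38            40
1   G     66            68
mean of column 'games_plus_2' → 54.0

54.0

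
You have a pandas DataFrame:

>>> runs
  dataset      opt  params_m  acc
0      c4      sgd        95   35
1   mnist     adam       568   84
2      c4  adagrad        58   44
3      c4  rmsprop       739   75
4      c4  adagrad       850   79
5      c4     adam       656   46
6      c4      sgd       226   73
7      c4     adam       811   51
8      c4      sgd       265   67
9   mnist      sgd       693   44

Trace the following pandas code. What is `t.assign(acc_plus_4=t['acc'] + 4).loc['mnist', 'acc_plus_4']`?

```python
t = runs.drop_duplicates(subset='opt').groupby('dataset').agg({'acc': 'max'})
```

drop duplicate opt (keep=first):
  dataset      opt  params_m  acc
0      c4      sgd        95   35
1   mnist     adam       568   84
2      c4  adagrad        58   44
3      c4  rmsprop       739   75
group by dataset, max of acc:
         acc
dataset     
c4        75
mnist     84
add column acc_plus_4 = t['acc'] + 4:
         acc  acc_plus_4
dataset                 
c4        75          79
mnist     84          88

88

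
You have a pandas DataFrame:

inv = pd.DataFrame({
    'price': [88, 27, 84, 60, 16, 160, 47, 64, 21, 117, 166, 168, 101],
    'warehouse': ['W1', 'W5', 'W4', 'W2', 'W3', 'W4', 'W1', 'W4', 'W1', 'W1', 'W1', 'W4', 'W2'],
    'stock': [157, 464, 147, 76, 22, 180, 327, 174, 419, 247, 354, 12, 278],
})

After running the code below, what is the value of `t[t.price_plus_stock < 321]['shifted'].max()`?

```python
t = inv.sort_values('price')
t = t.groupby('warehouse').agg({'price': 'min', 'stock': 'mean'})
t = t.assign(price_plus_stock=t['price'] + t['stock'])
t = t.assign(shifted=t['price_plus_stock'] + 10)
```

247.0

sort by price:
    price warehouse  stock
4      16        W3     22
8      21        W1    419
1      27        W5    464
6      47        W1    327
3      60        W2     76
7      64        W4    174
2      84        W4    147
0      88        W1    157
12    101        W2    278
9     117        W1    247
5     160        W4    180
10    166        W1    354
11    168        W4     12
group by warehouse: min(price), mean(stock):
           price   stock
warehouse               
W1            21  300.80
W2            60  177.00
W3            16   22.00
W4            64  128.25
W5            27  464.00
add column price_plus_stock = t['price'] + t['stock']:
           price   stock  price_plus_stock
warehouse                                 
W1            21  300.80            321.80
W2            60  177.00            237.00
W3            16   22.00             38.00
W4            64  128.25            192.25
W5            27  464.00            491.00
add column shifted = t['price_plus_stock'] + 10:
           price   stock  price_plus_stock  shifted
warehouse                                          
W1            21  300.80            321.80   331.80
W2            60  177.00            237.00   247.00
W3            16   22.00             38.00    48.00
W4            64  128.25            192.25   202.25
W5            27  464.00            491.00   501.00
filter rows where price_plus_stock < 321:
           price   stock  price_plus_stock  shifted
warehouse                                          
W2            60  177.00            237.00   247.00
W3            16   22.00             38.00    48.00
W4            64  128.25            192.25   202.25
So max() = 247.0.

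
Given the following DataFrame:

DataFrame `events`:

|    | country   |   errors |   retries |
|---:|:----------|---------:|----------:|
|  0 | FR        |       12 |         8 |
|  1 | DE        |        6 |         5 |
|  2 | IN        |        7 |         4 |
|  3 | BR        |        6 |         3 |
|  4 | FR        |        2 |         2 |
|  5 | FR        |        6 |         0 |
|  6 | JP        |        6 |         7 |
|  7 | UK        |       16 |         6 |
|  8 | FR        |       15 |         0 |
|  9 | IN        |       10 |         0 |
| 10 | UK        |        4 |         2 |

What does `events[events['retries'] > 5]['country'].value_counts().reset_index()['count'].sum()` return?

filter rows where retries > 5:
  country  errors  retries
0      FR      12        8
6      JP       6        7
7      UK      16        6
value_counts of country:
country
FR    1
JP    1
UK    1
Name: count, dtype: int64
reset_index():
  country  count
0      FR      1
1      JP      1
2      UK      1
Hence 3.

3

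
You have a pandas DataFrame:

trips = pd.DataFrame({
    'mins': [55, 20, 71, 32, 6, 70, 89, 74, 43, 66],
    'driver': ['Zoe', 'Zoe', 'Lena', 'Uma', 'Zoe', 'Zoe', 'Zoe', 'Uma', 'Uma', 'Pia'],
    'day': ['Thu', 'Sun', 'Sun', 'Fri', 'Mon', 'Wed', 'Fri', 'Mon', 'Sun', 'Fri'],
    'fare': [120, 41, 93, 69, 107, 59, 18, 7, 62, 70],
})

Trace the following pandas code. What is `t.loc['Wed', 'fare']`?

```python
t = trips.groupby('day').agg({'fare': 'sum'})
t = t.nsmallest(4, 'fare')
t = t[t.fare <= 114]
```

group by day, sum of fare:
     fare
day      
Fri   157
Mon   114
Sun   196
Thu   120
Wed    59
take 4 rows with smallest fare:
     fare
day      
Wed    59
Mon   114
Thu   120
Fri   157
filter rows where fare <= 114:
     fare
day      
Wed    59
Mon   114
Finally, value at row 'Wed', column 'fare' = 59.

59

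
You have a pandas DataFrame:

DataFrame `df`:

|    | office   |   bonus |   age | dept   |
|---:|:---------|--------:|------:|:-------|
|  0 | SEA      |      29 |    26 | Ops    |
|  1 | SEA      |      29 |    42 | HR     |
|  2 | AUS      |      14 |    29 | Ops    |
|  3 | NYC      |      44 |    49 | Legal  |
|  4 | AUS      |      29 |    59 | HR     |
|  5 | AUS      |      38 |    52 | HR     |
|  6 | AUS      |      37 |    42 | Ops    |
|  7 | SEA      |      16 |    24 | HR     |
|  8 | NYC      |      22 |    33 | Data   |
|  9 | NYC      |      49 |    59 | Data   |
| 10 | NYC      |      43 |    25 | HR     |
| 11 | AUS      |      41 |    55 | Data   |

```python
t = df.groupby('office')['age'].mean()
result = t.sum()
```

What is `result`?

119.566666667

group by office, mean of age:
office
AUS    47.400000
NYC    41.500000
SEA    30.666667
Name: age, dtype: float64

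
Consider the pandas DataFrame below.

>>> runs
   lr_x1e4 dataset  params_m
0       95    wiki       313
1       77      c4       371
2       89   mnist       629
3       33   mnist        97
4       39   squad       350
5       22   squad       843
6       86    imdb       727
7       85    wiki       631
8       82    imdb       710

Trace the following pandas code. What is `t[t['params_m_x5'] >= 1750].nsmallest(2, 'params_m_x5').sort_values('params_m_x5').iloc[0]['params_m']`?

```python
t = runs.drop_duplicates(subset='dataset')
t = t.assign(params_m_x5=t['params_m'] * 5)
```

350

drop duplicate dataset (keep=first):
   lr_x1e4 dataset  params_m
0       95    wiki       313
1       77      c4       371
2       89   mnist       629
4       39   squad       350
6       86    imdb       727
add column params_m_x5 = t['params_m'] * 5:
   lr_x1e4 dataset  params_m  params_m_x5
0       95    wiki       313         1565
1       77      c4       371         1855
2       89   mnist       629         3145
4       39   squad       350         1750
6       86    imdb       727         3635
filter rows where params_m_x5 >= 1750:
   lr_x1e4 dataset  params_m  params_m_x5
1       77      c4       371         1855
2       89   mnist       629         3145
4       39   squad       350         1750
6       86    imdb       727         3635
take 2 rows with smallest params_m_x5:
   lr_x1e4 dataset  params_m  params_m_x5
4       39   squad       350         1750
1       77      c4       371         1855
sort by params_m_x5:
   lr_x1e4 dataset  params_m  params_m_x5
4       39   squad       350         1750
1       77      c4       371         1855
value at position 0, column 'params_m' → 350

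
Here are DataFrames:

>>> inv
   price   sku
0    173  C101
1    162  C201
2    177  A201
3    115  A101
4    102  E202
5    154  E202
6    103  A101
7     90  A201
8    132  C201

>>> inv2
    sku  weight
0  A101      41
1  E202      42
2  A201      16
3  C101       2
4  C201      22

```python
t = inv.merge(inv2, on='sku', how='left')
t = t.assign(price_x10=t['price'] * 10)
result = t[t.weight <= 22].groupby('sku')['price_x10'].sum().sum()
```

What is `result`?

merge on 'sku' (how='left') → 9 rows:
   price   sku  weight
0    173  C101       2
1    162  C201      22
2    177  A201      16
3    115  A101      41
4    102  E202      42
5    154  E202      42
6    103  A101      41
7     90  A201      16
8    132  C201      22
add column price_x10 = t['price'] * 10:
   price   sku  weight  price_x10
0    173  C101       2       1730
1    162  C201      22       1620
2    177  A201      16       1770
3    115  A101      41       1150
4    102  E202      42       1020
5    154  E202      42       1540
6    103  A101      41       1030
7     90  A201      16        900
8    132  C201      22       1320
filter rows where weight <= 22:
   price   sku  weight  price_x10
0    173  C101       2       1730
1    162  C201      22       1620
2    177  A201      16       1770
7     90  A201      16        900
8    132  C201      22       1320
group by sku, sum of price_x10:
sku
A201    2670
C101    1730
C201    2940
Name: price_x10, dtype: int64
The sum of the resulting series is 7340.

7340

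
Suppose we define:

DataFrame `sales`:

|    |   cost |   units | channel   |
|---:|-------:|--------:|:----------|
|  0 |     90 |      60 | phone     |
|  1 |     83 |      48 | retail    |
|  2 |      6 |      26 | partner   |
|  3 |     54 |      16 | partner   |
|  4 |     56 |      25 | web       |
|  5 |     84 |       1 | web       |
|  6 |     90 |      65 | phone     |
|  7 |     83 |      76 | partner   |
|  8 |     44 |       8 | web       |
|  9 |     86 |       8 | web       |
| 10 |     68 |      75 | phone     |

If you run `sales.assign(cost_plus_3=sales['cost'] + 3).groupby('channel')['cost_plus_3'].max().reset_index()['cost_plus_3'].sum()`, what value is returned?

354

add column cost_plus_3 = sales['cost'] + 3:
    cost  units  channel  cost_plus_3
0     90     60    phone           93
1     83     48   retail           86
2      6     26  partner            9
3     54     16  partner           57
4     56     25      web           59
5     84      1      web           87
6     90     65    phone           93
7     83     76  partner           86
8     44      8      web           47
9     86      8      web           89
10    68     75    phone           71
group by channel, max of cost_plus_3:
channel
partner    86
phone      93
retail     86
web        89
Name: cost_plus_3, dtype: int64
reset_index():
   channel  cost_plus_3
0  partner           86
1    phone           93
2   retail           86
3      web           89
Taking the sum of column 'cost_plus_3' gives 354.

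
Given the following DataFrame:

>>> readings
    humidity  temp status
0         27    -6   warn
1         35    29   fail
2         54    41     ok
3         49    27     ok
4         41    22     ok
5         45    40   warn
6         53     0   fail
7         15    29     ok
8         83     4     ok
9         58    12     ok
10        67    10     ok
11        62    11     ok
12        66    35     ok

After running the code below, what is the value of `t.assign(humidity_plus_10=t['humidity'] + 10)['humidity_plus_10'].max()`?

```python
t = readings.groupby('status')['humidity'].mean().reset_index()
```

65.0

group by status, mean of humidity:
status
fail    44.0
ok      55.0
warn    36.0
Name: humidity, dtype: float64
reset_index():
  status  humidity
0   fail      44.0
1     ok      55.0
2   warn      36.0
add column humidity_plus_10 = t['humidity'] + 10:
  status  humidity  humidity_plus_10
0   fail      44.0              54.0
1     ok      55.0              65.0
2   warn      36.0              46.0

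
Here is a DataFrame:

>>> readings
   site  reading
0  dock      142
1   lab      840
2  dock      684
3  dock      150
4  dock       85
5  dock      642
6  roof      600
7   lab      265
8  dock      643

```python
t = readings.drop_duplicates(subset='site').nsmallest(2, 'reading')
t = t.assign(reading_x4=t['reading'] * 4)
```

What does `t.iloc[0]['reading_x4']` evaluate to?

568

drop duplicate site (keep=first):
   site  reading
0  dock      142
1   lab      840
6  roof      600
take 2 rows with smallest reading:
   site  reading
0  dock      142
6  roof      600
add column reading_x4 = t['reading'] * 4:
   site  reading  reading_x4
0  dock      142         568
6  roof      600        2400
So iloc[0]['reading_x4'] = 568.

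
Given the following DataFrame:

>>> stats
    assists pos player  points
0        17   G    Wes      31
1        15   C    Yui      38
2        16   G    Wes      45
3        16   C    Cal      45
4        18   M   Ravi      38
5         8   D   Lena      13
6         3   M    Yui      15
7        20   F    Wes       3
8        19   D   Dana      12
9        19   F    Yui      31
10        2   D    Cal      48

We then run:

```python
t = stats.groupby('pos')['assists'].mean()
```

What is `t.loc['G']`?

group by pos, mean of assists:
pos
C    15.500000
D     9.666667
F    19.500000
G    16.500000
M    10.500000
Name: assists, dtype: float64
The value at index 'G' is 16.5.

16.5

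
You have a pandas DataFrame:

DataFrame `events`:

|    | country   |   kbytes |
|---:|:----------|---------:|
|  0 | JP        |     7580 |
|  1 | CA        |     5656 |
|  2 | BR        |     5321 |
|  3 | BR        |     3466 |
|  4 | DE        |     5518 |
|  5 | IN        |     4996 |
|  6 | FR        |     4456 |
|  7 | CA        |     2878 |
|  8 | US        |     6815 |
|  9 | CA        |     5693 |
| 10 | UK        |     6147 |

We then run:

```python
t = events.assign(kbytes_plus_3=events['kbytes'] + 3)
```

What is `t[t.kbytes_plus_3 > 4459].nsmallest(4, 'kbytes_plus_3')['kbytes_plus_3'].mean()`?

5375.75

add column kbytes_plus_3 = events['kbytes'] + 3:
   country  kbytes  kbytes_plus_3
0       JP    7580           7583
1       CA    5656           5659
2       BR    5321           5324
3       BR    3466           3469
4       DE    5518           5521
5       IN    4996           4999
6       FR    4456           4459
7       CA    2878           2881
8       US    6815           6818
9       CA    5693           5696
10      UK    6147           6150
filter rows where kbytes_plus_3 > 4459:
   country  kbytes  kbytes_plus_3
0       JP    7580           7583
1       CA    5656           5659
2       BR    5321           5324
4       DE    5518           5521
5       IN    4996           4999
8       US    6815           6818
9       CA    5693           5696
10      UK    6147           6150
take 4 rows with smallest kbytes_plus_3:
  country  kbytes  kbytes_plus_3
5      IN    4996           4999
2      BR    5321           5324
4      DE    5518           5521
1      CA    5656           5659
So mean() = 5375.75.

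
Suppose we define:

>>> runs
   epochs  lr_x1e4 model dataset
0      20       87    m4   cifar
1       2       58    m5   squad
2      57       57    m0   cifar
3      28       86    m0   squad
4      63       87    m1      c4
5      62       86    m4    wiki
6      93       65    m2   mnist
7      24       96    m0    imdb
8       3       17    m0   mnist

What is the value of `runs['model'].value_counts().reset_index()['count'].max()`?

4

value_counts of model:
model
m0    4
m4    2
m5    1
m1    1
m2    1
Name: count, dtype: int64
reset_index():
  model  count
0    m0      4
1    m4      2
2    m5      1
3    m1      1
4    m2      1
Finally, max of column 'count' = 4.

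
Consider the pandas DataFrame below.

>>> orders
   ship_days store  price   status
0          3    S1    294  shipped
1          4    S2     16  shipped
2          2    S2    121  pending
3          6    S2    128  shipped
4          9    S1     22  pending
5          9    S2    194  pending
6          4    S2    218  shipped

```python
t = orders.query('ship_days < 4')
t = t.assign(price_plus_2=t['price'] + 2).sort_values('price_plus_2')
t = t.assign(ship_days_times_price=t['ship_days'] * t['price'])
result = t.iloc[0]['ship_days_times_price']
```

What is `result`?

filter rows where ship_days < 4:
   ship_days store  price   status
0          3    S1    294  shipped
2          2    S2    121  pending
add column price_plus_2 = t['price'] + 2:
   ship_days store  price   status  price_plus_2
0          3    S1    294  shipped           296
2          2    S2    121  pending           123
sort by price_plus_2:
   ship_days store  price   status  price_plus_2
2          2    S2    121  pending           123
0          3    S1    294  shipped           296
add column ship_days_times_price = t['ship_days'] * t['price']:
   ship_days store  price   status  price_plus_2  ship_days_times_price
2          2    S2    121  pending           123                    242
0          3    S1    294  shipped           296                    882

242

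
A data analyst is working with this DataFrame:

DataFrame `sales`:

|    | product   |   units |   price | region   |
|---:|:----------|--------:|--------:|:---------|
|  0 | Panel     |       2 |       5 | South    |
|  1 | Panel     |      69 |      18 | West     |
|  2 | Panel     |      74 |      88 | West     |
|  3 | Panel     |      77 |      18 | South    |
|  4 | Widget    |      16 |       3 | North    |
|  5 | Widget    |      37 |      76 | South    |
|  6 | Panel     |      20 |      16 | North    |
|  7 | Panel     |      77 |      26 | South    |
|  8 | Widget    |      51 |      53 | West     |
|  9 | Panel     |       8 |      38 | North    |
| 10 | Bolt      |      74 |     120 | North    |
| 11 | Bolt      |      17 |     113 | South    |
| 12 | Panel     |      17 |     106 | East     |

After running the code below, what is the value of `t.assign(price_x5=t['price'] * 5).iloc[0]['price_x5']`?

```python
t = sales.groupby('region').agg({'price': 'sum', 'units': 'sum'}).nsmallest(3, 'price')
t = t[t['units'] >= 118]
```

group by region: sum(price), sum(units):
        price  units
region              
East      106     17
North     177    118
South     238    210
West      159    194
take 3 rows with smallest price:
        price  units
region              
East      106     17
West      159    194
North     177    118
filter rows where units >= 118:
        price  units
region              
West      159    194
North     177    118
add column price_x5 = t['price'] * 5:
        price  units  price_x5
region                        
West      159    194       795
North     177    118       885
value at position 0, column 'price_x5' → 795

795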